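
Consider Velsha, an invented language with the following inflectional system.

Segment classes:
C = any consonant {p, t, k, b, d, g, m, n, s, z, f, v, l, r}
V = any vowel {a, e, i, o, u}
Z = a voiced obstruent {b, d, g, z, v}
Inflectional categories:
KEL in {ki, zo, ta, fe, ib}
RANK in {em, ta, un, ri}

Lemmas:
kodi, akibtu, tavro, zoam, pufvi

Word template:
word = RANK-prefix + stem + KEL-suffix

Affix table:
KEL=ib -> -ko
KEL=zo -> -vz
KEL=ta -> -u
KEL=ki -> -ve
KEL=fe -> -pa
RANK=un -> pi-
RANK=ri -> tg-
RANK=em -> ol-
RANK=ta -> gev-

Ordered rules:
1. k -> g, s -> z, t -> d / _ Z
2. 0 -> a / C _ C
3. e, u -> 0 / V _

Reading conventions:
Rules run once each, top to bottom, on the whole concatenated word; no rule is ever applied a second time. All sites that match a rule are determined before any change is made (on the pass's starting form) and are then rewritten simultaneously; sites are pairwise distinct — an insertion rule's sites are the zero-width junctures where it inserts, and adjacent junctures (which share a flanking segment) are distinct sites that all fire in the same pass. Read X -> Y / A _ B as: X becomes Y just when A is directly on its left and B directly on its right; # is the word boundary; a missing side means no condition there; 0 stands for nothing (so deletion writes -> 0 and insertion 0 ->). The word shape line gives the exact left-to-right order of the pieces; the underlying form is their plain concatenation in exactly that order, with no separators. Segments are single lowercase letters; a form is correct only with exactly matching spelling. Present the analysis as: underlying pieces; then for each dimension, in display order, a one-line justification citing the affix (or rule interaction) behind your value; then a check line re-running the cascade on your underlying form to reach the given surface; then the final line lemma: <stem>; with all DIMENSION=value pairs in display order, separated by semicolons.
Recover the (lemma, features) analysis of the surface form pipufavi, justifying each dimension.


underlying: pi-pufvi-u
KEL=ta - signalled by the affix -u
RANK=un - signalled by the affix pi-
check: pipufviu -> pipufviu -> pipufaviu -> pipufavi
lemma: pufvi; KEL=ta; RANK=un


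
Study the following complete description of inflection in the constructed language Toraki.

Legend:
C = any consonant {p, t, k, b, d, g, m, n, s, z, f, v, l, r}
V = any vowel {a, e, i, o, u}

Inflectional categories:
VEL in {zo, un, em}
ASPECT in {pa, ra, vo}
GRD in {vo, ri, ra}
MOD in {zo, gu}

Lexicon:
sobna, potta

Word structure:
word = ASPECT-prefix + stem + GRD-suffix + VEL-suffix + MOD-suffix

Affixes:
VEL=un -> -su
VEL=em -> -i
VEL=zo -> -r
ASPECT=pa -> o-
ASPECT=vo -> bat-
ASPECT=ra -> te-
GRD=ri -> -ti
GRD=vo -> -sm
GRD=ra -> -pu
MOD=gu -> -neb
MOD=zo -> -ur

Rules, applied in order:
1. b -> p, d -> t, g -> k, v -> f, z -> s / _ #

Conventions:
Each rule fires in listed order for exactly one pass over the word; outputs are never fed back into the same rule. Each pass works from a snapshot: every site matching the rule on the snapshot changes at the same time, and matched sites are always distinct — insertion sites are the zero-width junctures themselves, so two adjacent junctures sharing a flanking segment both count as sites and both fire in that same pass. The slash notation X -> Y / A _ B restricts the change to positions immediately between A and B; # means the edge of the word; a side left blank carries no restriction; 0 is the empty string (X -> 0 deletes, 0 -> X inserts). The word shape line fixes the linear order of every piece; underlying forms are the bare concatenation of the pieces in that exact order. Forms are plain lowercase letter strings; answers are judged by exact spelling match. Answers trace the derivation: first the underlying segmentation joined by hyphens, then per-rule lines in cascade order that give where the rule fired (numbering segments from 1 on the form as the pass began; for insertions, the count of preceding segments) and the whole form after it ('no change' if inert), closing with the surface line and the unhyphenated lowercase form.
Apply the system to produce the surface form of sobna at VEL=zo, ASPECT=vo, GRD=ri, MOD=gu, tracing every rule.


underlying: bat-sobna-ti-r-neb
1. b -> p, d -> t, g -> k, v -> f, z -> s / _ #: fires at position(s) 14: batsobnatirnep
surface: batsobnatirnep


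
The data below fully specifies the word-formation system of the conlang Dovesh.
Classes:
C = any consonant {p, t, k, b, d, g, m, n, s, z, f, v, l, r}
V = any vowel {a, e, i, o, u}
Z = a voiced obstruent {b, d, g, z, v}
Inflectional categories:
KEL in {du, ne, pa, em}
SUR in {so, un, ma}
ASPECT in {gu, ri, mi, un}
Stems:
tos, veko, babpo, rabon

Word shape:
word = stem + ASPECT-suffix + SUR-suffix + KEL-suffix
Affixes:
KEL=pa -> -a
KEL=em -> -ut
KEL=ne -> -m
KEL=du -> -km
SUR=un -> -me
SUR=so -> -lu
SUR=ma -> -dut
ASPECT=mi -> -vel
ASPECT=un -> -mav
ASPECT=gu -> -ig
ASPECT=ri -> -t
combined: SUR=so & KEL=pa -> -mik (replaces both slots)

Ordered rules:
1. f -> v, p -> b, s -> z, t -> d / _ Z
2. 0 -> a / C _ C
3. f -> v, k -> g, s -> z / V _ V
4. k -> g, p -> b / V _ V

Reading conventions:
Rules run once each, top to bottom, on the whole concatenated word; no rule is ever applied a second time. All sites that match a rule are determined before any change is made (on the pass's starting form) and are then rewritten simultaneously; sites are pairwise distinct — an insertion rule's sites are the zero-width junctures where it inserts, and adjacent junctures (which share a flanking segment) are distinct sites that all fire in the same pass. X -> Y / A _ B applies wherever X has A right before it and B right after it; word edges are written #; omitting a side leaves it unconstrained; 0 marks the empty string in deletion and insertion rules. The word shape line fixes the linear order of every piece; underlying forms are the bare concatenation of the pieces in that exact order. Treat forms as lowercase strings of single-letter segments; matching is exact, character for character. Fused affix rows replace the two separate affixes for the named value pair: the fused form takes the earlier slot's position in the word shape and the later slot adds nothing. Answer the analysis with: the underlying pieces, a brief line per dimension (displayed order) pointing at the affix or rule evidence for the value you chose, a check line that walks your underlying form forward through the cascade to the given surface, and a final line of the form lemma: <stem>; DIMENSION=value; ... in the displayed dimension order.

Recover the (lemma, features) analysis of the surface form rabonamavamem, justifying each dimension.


underlying: rabon-mav-me-m
KEL=ne - signalled by the affix -m
SUR=un - signalled by the affix -me
ASPECT=un - signalled by the affix -mav
check: rabonmavmem -> rabonmavmem -> rabonamavamem -> rabonamavamem -> rabonamavamem
lemma: rabon; KEL=ne; SUR=un; ASPECT=un


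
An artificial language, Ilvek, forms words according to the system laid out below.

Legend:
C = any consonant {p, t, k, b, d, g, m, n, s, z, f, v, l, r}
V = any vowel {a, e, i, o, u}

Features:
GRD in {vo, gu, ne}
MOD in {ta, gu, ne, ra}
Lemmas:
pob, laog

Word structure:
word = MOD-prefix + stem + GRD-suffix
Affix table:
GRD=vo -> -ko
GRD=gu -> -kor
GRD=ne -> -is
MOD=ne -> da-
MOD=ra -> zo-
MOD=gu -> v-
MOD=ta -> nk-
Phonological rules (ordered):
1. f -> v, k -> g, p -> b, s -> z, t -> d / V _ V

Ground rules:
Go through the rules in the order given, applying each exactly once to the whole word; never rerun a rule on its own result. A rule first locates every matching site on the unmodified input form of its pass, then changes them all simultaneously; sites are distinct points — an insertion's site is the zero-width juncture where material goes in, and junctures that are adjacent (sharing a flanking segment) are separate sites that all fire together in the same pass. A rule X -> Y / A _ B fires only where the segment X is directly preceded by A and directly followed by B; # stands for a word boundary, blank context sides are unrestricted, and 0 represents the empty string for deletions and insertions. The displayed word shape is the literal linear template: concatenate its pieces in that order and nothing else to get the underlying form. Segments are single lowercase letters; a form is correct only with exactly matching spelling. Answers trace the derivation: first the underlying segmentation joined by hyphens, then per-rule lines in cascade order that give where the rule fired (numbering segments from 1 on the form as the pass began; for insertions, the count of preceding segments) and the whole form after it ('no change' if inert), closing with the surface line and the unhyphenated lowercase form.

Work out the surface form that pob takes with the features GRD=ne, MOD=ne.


underlying: da-pob-is
1. f -> v, k -> g, p -> b, s -> z, t -> d / V _ V: fires at position(s) 3: dabobis
surface: dabobis


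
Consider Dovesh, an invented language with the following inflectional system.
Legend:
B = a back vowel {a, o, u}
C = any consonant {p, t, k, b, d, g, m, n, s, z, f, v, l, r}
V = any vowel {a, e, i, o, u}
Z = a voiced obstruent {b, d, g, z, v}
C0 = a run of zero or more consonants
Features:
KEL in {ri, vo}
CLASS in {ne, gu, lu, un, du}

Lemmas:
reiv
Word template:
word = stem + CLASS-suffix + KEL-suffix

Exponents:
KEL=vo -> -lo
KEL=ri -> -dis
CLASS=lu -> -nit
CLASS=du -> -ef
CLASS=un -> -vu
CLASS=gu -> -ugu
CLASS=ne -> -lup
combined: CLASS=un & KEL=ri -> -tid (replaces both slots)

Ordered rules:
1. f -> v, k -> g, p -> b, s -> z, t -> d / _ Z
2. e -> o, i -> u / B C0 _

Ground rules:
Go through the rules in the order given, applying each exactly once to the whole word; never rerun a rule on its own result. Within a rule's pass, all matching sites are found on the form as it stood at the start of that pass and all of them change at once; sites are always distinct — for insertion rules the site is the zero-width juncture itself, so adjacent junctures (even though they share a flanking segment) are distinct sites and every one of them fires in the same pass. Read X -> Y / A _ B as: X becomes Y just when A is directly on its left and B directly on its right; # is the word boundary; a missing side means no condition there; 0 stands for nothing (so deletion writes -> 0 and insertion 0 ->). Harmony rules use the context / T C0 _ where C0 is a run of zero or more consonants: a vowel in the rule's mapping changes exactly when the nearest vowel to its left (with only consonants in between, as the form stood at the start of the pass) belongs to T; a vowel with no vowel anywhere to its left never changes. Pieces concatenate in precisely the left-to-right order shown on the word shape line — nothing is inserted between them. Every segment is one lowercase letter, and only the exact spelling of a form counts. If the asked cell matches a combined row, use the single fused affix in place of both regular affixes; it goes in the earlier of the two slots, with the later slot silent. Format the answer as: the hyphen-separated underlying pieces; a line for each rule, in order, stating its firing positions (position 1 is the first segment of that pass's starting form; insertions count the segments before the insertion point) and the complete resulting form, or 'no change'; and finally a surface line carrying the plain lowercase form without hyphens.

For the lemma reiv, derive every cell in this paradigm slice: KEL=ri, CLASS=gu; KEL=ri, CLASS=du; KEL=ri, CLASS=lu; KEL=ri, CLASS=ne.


cell KEL=ri, CLASS=gu:
underlying: reiv-ugu-dis
1. f -> v, k -> g, p -> b, s -> z, t -> d / _ Z: no change
2. e -> o, i -> u / B C0 _: fires at position(s) 9: reivugudus
surface: reivugudus

cell KEL=ri, CLASS=du:
underlying: reiv-ef-dis
1. f -> v, k -> g, p -> b, s -> z, t -> d / _ Z: fires at position(s) 6: reivevdis
2. e -> o, i -> u / B C0 _: no change
surface: reivevdis

cell KEL=ri, CLASS=lu:
underlying: reiv-nit-dis
1. f -> v, k -> g, p -> b, s -> z, t -> d / _ Z: fires at position(s) 7: reivniddis
2. e -> o, i -> u / B C0 _: no change
surface: reivniddis

cell KEL=ri, CLASS=ne:
underlying: reiv-lup-dis
1. f -> v, k -> g, p -> b, s -> z, t -> d / _ Z: fires at position(s) 7: reivlubdis
2. e -> o, i -> u / B C0 _: fires at position(s) 9: reivlubdus
surface: reivlubdus


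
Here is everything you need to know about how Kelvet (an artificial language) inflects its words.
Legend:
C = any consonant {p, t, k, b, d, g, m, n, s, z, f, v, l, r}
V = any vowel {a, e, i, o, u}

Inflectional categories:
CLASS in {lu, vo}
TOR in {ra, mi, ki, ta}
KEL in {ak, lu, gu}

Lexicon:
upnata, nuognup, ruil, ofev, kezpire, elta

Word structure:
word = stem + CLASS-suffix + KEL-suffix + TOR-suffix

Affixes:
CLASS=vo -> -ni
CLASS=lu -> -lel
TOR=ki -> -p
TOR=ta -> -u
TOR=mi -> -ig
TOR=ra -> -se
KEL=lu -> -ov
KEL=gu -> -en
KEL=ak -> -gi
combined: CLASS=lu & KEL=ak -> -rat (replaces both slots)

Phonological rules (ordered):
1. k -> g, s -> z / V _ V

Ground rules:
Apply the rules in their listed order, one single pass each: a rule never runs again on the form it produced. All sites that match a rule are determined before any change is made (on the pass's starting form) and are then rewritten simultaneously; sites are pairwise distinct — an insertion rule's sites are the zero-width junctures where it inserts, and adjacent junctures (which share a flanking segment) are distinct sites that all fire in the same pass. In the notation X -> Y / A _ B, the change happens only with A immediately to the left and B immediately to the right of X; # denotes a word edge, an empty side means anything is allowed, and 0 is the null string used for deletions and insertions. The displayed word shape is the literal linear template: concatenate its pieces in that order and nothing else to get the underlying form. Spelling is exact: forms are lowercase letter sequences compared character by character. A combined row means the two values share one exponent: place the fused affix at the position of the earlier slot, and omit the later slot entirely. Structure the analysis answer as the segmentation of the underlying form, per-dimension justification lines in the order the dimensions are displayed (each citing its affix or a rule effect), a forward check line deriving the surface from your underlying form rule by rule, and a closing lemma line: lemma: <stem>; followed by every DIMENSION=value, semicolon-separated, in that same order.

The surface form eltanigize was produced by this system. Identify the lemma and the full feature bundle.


underlying: elta-ni-gi-se
CLASS=vo - signalled by the affix -ni
TOR=ra - signalled by the affix -se
KEL=ak - signalled by the affix -gi
check: eltanigise -> eltanigize
lemma: elta; CLASS=vo; TOR=ra; KEL=ak


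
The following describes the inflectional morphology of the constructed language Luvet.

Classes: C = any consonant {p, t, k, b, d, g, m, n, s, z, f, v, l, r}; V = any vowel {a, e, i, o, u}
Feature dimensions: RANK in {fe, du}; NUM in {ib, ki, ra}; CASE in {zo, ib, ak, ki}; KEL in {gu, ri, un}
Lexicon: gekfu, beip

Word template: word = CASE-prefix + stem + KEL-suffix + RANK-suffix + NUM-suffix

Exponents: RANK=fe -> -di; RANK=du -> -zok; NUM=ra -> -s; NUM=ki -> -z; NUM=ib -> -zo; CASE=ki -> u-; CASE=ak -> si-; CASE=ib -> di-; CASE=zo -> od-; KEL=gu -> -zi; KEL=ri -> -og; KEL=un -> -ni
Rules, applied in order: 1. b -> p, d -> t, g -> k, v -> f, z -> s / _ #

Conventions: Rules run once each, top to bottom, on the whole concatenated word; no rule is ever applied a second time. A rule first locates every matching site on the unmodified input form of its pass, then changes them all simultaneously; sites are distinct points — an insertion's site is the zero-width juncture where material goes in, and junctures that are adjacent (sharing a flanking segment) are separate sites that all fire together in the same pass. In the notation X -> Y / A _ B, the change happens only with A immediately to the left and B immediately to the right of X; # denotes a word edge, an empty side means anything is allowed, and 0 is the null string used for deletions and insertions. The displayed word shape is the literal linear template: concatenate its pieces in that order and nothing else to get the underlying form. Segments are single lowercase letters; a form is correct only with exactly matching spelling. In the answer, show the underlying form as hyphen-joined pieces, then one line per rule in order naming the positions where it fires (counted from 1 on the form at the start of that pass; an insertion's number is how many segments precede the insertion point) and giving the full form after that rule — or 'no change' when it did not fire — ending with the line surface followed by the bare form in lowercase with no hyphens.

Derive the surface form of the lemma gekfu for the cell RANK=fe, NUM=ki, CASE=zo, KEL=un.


underlying: od-gekfu-ni-di-z
1. b -> p, d -> t, g -> k, v -> f, z -> s / _ #: fires at position(s) 12: odgekfunidis
surface: odgekfunidis


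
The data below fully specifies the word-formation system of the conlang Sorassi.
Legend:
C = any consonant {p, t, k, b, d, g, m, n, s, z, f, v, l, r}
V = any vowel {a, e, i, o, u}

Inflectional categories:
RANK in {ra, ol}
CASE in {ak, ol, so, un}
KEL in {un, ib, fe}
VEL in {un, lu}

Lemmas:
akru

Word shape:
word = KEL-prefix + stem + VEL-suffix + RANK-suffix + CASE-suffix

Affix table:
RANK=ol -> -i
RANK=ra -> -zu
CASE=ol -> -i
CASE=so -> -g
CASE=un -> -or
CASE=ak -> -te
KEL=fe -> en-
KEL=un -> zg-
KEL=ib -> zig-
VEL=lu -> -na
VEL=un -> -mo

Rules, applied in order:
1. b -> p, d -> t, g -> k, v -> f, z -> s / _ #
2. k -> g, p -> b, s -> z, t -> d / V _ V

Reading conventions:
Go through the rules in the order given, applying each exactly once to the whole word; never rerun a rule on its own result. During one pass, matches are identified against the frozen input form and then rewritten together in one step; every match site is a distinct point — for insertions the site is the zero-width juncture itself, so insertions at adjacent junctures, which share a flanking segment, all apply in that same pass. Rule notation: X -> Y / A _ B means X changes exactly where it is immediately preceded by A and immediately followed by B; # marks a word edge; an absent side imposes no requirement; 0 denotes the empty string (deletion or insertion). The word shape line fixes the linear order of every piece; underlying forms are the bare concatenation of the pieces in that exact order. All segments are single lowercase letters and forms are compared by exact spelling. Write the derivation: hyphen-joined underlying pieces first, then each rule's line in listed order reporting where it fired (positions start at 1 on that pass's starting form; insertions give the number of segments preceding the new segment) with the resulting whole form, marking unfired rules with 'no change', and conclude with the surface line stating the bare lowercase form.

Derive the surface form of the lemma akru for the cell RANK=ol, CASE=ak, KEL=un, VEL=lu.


underlying: zg-akru-na-i-te
1. b -> p, d -> t, g -> k, v -> f, z -> s / _ #: no change
2. k -> g, p -> b, s -> z, t -> d / V _ V: fires at position(s) 10: zgakrunaide
surface: zgakrunaide


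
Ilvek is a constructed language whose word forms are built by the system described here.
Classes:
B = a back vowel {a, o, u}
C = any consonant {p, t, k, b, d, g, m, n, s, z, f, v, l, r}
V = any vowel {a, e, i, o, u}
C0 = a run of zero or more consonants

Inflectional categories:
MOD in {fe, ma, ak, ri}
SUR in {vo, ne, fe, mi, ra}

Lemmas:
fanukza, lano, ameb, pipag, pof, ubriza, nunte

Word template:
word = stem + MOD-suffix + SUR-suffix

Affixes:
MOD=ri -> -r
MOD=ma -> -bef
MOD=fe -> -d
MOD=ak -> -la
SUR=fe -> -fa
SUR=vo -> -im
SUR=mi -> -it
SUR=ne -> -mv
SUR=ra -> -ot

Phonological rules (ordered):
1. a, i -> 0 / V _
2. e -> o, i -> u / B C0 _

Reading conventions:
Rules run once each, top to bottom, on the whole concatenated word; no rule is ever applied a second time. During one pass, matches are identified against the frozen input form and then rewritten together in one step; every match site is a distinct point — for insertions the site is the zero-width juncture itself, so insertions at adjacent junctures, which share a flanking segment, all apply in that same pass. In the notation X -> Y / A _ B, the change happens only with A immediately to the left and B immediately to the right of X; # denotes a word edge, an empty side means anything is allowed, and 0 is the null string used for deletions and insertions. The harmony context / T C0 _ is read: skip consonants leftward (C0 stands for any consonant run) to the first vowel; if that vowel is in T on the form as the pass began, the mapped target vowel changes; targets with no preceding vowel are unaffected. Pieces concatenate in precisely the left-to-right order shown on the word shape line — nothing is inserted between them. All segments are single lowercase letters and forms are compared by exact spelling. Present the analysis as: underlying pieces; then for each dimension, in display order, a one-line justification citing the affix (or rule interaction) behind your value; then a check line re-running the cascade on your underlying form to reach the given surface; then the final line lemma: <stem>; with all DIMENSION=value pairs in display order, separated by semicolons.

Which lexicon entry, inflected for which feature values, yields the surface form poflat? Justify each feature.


underlying: pof-la-it
MOD=ak - signalled by the affix -la
SUR=mi - signalled by the affix -it
check: poflait -> poflat -> poflat
lemma: pof; MOD=ak; SUR=mi


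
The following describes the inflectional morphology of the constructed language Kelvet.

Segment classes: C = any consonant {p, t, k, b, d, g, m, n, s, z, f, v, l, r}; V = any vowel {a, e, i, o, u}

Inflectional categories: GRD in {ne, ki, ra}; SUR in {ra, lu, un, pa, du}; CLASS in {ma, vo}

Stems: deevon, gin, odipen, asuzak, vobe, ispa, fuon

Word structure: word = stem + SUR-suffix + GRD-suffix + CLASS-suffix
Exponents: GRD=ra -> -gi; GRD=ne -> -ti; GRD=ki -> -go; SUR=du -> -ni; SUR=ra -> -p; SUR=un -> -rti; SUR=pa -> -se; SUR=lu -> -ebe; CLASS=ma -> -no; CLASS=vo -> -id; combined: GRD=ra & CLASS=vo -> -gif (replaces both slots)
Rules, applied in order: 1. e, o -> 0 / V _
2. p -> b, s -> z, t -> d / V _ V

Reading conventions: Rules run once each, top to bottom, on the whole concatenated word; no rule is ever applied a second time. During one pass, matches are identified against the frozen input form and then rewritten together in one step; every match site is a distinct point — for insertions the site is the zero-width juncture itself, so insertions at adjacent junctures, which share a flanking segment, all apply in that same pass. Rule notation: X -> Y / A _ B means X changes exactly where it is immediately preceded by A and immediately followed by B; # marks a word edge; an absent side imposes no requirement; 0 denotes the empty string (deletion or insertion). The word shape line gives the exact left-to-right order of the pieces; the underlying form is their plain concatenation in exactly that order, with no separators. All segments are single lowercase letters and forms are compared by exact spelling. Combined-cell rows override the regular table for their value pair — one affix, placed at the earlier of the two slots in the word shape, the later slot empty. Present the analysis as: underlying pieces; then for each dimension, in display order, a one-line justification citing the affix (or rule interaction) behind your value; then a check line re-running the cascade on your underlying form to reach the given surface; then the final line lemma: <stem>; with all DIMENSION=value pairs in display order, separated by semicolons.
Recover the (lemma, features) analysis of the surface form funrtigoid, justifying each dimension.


underlying: fuon-rti-go-id
GRD=ki - signalled by the affix -go
SUR=un - signalled by the affix -rti
CLASS=vo - signalled by the affix -id
check: fuonrtigoid -> funrtigoid -> funrtigoid
lemma: fuon; GRD=ki; SUR=un; CLASS=vo


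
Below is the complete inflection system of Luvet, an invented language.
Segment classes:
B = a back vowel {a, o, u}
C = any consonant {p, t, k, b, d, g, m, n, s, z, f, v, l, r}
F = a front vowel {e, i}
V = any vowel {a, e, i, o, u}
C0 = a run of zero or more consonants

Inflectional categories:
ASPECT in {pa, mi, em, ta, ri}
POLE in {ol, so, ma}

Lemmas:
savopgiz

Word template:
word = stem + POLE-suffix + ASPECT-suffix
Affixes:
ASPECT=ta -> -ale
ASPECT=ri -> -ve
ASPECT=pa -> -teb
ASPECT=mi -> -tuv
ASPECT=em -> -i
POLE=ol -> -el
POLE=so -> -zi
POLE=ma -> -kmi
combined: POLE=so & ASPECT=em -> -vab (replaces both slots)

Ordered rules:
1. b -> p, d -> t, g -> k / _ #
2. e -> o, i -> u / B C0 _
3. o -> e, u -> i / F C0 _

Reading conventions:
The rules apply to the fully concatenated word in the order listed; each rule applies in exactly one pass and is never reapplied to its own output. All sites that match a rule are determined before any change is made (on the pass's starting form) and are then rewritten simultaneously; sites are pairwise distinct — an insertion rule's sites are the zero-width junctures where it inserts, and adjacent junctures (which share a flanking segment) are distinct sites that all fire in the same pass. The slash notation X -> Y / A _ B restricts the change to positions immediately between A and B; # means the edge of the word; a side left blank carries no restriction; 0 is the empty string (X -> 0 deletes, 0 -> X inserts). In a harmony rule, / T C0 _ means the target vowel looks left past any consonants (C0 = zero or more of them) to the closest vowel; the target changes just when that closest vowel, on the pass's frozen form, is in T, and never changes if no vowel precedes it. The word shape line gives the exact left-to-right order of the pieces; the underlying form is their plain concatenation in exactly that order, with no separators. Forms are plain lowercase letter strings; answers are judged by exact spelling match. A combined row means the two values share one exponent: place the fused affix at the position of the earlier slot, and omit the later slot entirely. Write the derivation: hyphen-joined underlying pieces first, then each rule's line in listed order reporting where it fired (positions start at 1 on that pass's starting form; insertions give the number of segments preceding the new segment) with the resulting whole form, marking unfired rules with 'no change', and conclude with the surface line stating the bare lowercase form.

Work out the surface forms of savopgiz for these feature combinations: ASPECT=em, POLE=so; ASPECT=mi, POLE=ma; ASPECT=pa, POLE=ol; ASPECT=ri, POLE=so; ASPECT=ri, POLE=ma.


cell ASPECT=em, POLE=so:
underlying: savopgiz-vab
1. b -> p, d -> t, g -> k / _ #: fires at position(s) 11: savopgizvap
2. e -> o, i -> u / B C0 _: fires at position(s) 7: savopguzvap
3. o -> e, u -> i / F C0 _: no change
surface: savopguzvap

cell ASPECT=mi, POLE=ma:
underlying: savopgiz-kmi-tuv
1. b -> p, d -> t, g -> k / _ #: no change
2. e -> o, i -> u / B C0 _: fires at position(s) 7: savopguzkmituv
3. o -> e, u -> i / F C0 _: fires at position(s) 13: savopguzkmitiv
surface: savopguzkmitiv

cell ASPECT=pa, POLE=ol:
underlying: savopgiz-el-teb
1. b -> p, d -> t, g -> k / _ #: fires at position(s) 13: savopgizeltep
2. e -> o, i -> u / B C0 _: fires at position(s) 7: savopguzeltep
3. o -> e, u -> i / F C0 _: no change
surface: savopguzeltep

cell ASPECT=ri, POLE=so:
underlying: savopgiz-zi-ve
1. b -> p, d -> t, g -> k / _ #: no change
2. e -> o, i -> u / B C0 _: fires at position(s) 7: savopguzzive
3. o -> e, u -> i / F C0 _: no change
surface: savopguzzive

cell ASPECT=ri, POLE=ma:
underlying: savopgiz-kmi-ve
1. b -> p, d -> t, g -> k / _ #: no change
2. e -> o, i -> u / B C0 _: fires at position(s) 7: savopguzkmive
3. o -> e, u -> i / F C0 _: no change
surface: savopguzkmive


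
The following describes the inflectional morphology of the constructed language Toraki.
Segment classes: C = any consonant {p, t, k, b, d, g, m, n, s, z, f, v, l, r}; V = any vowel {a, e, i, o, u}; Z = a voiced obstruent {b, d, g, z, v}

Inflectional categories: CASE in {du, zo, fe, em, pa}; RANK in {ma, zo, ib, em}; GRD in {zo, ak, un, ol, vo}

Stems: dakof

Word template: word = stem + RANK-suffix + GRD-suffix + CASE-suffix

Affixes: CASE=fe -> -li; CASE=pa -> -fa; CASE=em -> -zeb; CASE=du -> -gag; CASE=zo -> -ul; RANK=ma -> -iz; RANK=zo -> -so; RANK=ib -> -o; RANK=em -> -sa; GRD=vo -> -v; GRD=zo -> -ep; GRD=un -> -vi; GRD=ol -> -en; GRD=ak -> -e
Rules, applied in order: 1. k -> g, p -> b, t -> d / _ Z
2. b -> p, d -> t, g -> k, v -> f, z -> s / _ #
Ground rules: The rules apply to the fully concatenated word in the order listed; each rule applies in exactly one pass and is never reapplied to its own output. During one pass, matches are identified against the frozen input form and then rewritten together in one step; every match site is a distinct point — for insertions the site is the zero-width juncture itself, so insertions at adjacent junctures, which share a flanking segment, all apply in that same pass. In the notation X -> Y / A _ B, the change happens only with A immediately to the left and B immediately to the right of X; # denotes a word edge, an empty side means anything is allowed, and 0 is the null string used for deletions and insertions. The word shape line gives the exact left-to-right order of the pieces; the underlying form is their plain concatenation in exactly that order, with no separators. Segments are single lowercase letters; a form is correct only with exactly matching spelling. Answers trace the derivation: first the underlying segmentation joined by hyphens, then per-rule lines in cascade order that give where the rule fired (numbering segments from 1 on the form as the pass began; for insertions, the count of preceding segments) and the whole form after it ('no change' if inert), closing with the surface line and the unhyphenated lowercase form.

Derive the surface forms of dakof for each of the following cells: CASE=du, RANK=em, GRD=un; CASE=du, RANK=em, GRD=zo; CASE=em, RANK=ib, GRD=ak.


cell CASE=du, RANK=em, GRD=un:
underlying: dakof-sa-vi-gag
1. k -> g, p -> b, t -> d / _ Z: no change
2. b -> p, d -> t, g -> k, v -> f, z -> s / _ #: fires at position(s) 12: dakofsavigak
surface: dakofsavigak

cell CASE=du, RANK=em, GRD=zo:
underlying: dakof-sa-ep-gag
1. k -> g, p -> b, t -> d / _ Z: fires at position(s) 9: dakofsaebgag
2. b -> p, d -> t, g -> k, v -> f, z -> s / _ #: fires at position(s) 12: dakofsaebgak
surface: dakofsaebgak

cell CASE=em, RANK=ib, GRD=ak:
underlying: dakof-o-e-zeb
1. k -> g, p -> b, t -> d / _ Z: no change
2. b -> p, d -> t, g -> k, v -> f, z -> s / _ #: fires at position(s) 10: dakofoezep
surface: dakofoezep


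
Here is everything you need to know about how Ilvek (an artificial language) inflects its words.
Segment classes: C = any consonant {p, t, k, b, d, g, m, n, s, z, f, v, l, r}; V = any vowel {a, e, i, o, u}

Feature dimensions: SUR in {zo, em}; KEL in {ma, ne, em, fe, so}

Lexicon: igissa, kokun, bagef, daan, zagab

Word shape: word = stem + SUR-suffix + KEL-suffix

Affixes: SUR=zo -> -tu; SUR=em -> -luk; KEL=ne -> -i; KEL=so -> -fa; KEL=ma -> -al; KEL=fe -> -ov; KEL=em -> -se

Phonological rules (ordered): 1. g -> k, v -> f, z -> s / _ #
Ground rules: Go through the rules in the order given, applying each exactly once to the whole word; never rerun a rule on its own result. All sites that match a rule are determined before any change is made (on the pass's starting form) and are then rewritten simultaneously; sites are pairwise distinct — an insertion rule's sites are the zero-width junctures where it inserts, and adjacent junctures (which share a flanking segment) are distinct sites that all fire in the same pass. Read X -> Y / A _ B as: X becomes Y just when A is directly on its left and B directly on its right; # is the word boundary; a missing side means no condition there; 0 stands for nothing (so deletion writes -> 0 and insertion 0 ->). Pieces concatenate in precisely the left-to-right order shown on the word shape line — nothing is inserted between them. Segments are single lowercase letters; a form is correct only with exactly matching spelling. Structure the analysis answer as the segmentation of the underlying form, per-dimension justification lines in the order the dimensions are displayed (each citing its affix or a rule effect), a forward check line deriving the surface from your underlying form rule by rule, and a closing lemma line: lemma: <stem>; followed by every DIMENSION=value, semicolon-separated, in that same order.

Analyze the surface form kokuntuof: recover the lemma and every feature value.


underlying: kokun-tu-ov
SUR=zo - signalled by the affix -tu
KEL=fe - signalled by the affix -ov
check: kokuntuov -> kokuntuof
lemma: kokun; SUR=zo; KEL=fe


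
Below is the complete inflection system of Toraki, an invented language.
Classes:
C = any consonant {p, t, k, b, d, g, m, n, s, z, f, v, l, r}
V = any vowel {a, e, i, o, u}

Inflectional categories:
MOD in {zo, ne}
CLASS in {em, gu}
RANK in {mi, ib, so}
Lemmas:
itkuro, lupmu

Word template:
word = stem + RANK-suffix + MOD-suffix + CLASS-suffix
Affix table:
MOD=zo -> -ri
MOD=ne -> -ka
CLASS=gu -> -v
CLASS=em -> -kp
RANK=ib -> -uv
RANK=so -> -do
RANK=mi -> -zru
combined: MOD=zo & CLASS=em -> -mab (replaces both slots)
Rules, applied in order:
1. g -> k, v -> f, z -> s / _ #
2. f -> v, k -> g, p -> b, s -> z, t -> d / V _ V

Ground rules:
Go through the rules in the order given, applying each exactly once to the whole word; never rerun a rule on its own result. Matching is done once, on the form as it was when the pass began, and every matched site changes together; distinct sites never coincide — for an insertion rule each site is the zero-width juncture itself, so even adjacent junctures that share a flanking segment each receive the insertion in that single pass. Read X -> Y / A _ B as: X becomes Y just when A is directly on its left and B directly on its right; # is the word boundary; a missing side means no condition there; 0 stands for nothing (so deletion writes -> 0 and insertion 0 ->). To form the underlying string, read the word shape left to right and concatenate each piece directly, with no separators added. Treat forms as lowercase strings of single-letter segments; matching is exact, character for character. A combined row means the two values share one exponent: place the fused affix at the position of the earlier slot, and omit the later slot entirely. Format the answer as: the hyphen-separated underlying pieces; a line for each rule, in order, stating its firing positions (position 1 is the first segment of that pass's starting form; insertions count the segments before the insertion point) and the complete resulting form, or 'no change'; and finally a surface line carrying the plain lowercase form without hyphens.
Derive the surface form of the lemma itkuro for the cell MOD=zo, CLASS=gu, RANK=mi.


underlying: itkuro-zru-ri-v
1. g -> k, v -> f, z -> s / _ #: fires at position(s) 12: itkurozrurif
2. f -> v, k -> g, p -> b, s -> z, t -> d / V _ V: no change
surface: itkurozrurif


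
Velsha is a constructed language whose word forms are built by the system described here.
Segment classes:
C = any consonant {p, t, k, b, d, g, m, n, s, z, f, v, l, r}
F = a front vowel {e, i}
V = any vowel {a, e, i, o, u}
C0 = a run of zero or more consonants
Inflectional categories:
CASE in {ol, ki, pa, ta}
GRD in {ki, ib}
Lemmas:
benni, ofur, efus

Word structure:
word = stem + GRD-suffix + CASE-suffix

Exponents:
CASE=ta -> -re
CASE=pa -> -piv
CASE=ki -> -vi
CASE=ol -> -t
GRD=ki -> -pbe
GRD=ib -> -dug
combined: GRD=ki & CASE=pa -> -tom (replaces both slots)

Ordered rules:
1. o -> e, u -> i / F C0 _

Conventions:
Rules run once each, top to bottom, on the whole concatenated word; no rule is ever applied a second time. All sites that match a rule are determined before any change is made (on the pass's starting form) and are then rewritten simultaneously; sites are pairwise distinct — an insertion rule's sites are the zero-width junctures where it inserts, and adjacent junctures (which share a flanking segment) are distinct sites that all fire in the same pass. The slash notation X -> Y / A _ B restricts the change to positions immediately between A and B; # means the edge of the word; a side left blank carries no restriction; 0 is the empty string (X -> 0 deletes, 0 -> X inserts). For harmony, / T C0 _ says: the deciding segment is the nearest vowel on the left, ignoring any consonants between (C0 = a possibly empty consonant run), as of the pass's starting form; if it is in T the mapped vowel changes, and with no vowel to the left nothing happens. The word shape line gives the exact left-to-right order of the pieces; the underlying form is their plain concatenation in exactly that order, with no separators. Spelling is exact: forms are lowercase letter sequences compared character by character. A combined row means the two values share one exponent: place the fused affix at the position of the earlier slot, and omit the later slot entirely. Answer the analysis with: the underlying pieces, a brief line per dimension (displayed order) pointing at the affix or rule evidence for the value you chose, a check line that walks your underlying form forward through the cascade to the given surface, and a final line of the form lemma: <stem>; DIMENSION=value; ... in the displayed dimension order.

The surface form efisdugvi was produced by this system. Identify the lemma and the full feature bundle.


underlying: efus-dug-vi
CASE=ki - signalled by the affix -vi
GRD=ib - signalled by the affix -dug
check: efusdugvi -> efisdugvi
lemma: efus; CASE=ki; GRD=ib


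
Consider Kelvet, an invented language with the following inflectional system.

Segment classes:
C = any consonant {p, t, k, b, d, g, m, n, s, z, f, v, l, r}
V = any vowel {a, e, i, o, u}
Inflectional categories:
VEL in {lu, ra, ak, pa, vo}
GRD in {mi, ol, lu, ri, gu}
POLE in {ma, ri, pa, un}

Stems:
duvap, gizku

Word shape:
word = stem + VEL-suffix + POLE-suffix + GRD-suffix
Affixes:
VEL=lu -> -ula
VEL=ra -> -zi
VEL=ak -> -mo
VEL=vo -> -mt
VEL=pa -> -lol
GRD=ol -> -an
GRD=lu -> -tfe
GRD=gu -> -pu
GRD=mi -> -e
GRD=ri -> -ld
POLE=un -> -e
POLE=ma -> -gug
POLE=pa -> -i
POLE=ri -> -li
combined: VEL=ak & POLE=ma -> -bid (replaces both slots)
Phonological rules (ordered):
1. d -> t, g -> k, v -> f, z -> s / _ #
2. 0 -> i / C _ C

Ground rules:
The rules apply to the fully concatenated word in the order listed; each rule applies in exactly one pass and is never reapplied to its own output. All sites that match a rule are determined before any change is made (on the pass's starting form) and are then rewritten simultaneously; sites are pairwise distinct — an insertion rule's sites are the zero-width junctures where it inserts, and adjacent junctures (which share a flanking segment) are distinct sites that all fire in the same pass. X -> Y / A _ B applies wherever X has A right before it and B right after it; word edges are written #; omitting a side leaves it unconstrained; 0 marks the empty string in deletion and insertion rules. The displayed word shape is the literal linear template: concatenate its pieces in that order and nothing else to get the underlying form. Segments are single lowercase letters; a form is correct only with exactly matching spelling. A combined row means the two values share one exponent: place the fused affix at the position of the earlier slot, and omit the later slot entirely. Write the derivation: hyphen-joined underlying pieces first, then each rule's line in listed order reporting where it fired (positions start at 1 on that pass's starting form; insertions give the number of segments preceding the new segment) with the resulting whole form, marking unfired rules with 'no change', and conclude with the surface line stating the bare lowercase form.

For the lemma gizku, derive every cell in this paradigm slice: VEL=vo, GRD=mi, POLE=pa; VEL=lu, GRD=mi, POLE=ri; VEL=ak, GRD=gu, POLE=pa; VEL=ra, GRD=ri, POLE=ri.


cell VEL=vo, GRD=mi, POLE=pa:
underlying: gizku-mt-i-e
1. d -> t, g -> k, v -> f, z -> s / _ #: no change
2. 0 -> i / C _ C: inserts after position(s) 3, 6: gizikumitie
surface: gizikumitie

cell VEL=lu, GRD=mi, POLE=ri:
underlying: gizku-ula-li-e
1. d -> t, g -> k, v -> f, z -> s / _ #: no change
2. 0 -> i / C _ C: inserts after position(s) 3: gizikuulalie
surface: gizikuulalie

cell VEL=ak, GRD=gu, POLE=pa:
underlying: gizku-mo-i-pu
1. d -> t, g -> k, v -> f, z -> s / _ #: no change
2. 0 -> i / C _ C: inserts after position(s) 3: gizikumoipu
surface: gizikumoipu

cell VEL=ra, GRD=ri, POLE=ri:
underlying: gizku-zi-li-ld
1. d -> t, g -> k, v -> f, z -> s / _ #: fires at position(s) 11: gizkuzililt
2. 0 -> i / C _ C: inserts after position(s) 3, 10: gizikuzililit
surface: gizikuzililit
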